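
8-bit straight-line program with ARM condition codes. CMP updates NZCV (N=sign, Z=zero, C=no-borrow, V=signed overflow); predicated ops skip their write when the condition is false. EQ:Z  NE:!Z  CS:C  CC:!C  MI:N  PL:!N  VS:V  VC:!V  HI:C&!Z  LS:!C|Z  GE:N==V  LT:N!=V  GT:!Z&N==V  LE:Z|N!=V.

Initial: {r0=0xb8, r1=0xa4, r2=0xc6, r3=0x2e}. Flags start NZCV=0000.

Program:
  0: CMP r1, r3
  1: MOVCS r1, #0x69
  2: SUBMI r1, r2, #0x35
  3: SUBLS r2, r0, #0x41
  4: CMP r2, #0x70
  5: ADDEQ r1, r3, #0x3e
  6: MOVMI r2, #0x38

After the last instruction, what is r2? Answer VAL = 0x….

VAL = 0xc6

[0] flags=0011 → (cmp)
[1] flags=0011 CS?T → r1=0x69
[2] flags=0011 MI?F → skip
[3] flags=0011 LS?F → skip
[4] flags=0011 → (cmp)
[5] flags=0011 EQ?F → skip
[6] flags=0011 MI?F → skip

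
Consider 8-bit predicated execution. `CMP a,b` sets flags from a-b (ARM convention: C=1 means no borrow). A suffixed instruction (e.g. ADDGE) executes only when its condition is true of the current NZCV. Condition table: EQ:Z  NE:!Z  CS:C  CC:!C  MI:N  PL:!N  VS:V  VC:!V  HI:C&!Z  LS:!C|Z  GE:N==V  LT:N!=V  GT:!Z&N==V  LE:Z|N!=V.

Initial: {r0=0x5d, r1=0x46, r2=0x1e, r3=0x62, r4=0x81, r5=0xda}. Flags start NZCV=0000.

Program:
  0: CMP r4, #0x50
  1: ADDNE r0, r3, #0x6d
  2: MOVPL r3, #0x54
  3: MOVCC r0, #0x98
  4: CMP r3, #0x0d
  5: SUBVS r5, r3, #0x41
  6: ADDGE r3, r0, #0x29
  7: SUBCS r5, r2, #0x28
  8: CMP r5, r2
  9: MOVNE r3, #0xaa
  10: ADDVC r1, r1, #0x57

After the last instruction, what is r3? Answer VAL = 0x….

[0] flags=0011 → (cmp)
[1] flags=0011 NE?T → r0=0xcf
[2] flags=0011 PL?T → r3=0x54
[3] flags=0011 CC?F → skip
[4] flags=0010 → (cmp)
[5] flags=0010 VS?F → skip
[6] flags=0010 GE?T → r3=0xf8
[7] flags=0010 CS?T → r5=0xf6
[8] flags=1010 → (cmp)
[9] flags=1010 NE?T → r3=0xaa
[10] flags=1010 VC?T → r1=0x9d

VAL = 0xaa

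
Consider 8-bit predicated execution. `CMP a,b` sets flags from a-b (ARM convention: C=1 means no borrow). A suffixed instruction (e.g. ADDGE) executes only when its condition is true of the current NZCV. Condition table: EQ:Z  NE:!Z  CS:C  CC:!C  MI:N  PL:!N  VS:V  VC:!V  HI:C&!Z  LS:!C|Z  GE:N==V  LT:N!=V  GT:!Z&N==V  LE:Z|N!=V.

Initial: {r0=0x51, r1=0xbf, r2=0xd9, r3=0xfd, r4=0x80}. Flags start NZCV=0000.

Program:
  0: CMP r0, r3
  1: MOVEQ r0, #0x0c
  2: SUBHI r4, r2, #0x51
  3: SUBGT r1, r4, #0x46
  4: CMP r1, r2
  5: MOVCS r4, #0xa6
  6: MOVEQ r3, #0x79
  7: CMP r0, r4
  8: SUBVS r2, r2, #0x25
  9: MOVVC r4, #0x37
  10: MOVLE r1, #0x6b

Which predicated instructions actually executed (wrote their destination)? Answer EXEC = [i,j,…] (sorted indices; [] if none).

EXEC = [3,8]

0: ✓ CMP  NZCV=0000
1: · MOVEQ
2: · SUBHI
3: ✓ SUBGT  r1←0x3a
4: ✓ CMP  NZCV=0000
5: · MOVCS
6: · MOVEQ
7: ✓ CMP  NZCV=1001
8: ✓ SUBVS  r2←0xb4
9: · MOVVC
10: · MOVLE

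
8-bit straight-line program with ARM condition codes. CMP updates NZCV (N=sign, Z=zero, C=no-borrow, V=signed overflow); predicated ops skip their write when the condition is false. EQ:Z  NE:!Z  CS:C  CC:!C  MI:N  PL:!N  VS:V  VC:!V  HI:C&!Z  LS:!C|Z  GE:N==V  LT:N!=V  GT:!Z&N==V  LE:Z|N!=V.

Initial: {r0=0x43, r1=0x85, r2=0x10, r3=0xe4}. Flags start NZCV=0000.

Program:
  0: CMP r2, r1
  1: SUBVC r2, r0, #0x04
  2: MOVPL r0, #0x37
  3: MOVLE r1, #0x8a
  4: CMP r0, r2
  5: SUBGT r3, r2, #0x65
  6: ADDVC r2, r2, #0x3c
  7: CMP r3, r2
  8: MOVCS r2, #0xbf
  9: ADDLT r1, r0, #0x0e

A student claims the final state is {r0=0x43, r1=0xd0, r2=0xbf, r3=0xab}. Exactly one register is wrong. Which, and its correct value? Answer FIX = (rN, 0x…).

[0] flags=1001 → (cmp)
[1] flags=1001 VC?F → skip
[2] flags=1001 PL?F → skip
[3] flags=1001 LE?F → skip
[4] flags=0010 → (cmp)
[5] flags=0010 GT?T → r3=0xab
[6] flags=0010 VC?T → r2=0x4c
[7] flags=0011 → (cmp)
[8] flags=0011 CS?T → r2=0xbf
[9] flags=0011 LT?T → r1=0x51

FIX = (r1, 0x51)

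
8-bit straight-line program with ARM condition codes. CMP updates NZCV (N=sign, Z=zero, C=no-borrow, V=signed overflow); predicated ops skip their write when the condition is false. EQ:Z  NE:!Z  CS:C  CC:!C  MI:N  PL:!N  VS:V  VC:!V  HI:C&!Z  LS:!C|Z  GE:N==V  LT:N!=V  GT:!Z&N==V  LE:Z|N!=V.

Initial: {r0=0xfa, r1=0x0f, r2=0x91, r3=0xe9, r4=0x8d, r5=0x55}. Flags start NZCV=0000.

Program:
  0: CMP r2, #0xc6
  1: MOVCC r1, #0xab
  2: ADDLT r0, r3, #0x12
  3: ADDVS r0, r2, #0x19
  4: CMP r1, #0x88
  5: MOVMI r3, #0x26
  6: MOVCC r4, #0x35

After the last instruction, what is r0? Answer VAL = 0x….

VAL = 0xfb

[0] flags=1000 → (cmp)
[1] flags=1000 CC?T → r1=0xab
[2] flags=1000 LT?T → r0=0xfb
[3] flags=1000 VS?F → skip
[4] flags=0010 → (cmp)
[5] flags=0010 MI?F → skip
[6] flags=0010 CC?F → skip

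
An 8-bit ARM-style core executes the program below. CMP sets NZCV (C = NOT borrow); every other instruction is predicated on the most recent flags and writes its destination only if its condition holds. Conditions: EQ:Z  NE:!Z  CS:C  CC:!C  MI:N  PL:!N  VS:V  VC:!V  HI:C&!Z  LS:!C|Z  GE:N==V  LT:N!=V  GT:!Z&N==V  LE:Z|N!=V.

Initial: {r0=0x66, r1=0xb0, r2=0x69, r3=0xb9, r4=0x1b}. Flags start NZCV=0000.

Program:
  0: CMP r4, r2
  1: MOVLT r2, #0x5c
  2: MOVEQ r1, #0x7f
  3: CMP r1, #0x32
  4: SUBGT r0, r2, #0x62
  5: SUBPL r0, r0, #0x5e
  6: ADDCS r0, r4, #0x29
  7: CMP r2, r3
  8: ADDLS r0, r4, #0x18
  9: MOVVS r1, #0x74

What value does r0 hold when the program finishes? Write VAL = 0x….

[0] flags=1000 → (cmp)
[1] flags=1000 LT?T → r2=0x5c
[2] flags=1000 EQ?F → skip
[3] flags=0011 → (cmp)
[4] flags=0011 GT?F → skip
[5] flags=0011 PL?T → r0=0x08
[6] flags=0011 CS?T → r0=0x44
[7] flags=1001 → (cmp)
[8] flags=1001 LS?T → r0=0x33
[9] flags=1001 VS?T → r1=0x74

VAL = 0x33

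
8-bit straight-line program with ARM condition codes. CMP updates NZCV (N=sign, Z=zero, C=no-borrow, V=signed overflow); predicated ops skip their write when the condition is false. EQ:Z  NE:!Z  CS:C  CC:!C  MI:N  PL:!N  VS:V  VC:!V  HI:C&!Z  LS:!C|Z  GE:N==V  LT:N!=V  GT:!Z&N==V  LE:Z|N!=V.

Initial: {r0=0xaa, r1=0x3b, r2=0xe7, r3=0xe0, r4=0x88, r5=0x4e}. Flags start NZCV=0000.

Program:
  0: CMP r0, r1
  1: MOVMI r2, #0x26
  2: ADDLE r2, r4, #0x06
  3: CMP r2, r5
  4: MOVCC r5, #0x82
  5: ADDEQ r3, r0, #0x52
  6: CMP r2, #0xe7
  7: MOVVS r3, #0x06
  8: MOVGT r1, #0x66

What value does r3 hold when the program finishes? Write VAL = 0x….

[0] flags=0011 → (cmp)
[1] flags=0011 MI?F → skip
[2] flags=0011 LE?T → r2=0x8e
[3] flags=0011 → (cmp)
[4] flags=0011 CC?F → skip
[5] flags=0011 EQ?F → skip
[6] flags=1000 → (cmp)
[7] flags=1000 VS?F → skip
[8] flags=1000 GT?F → skip

VAL = 0xe0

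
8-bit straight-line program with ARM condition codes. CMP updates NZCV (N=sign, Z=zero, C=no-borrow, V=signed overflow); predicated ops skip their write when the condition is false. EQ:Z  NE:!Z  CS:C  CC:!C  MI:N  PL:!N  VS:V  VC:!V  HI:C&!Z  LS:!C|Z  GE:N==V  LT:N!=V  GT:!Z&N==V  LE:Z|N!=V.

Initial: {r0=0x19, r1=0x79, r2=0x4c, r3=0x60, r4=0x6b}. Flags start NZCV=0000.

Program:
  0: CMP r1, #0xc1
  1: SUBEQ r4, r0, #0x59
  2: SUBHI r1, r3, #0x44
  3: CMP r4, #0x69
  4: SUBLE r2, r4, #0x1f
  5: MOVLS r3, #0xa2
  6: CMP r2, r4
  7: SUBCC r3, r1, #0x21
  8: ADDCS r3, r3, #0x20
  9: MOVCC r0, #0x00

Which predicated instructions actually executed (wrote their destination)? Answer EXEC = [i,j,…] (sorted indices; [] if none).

0: ✓ CMP  NZCV=1001
1: · SUBEQ
2: · SUBHI
3: ✓ CMP  NZCV=0010
4: · SUBLE
5: · MOVLS
6: ✓ CMP  NZCV=1000
7: ✓ SUBCC  r3←0x58
8: · ADDCS
9: ✓ MOVCC  r0←0x00

EXEC = [7,9]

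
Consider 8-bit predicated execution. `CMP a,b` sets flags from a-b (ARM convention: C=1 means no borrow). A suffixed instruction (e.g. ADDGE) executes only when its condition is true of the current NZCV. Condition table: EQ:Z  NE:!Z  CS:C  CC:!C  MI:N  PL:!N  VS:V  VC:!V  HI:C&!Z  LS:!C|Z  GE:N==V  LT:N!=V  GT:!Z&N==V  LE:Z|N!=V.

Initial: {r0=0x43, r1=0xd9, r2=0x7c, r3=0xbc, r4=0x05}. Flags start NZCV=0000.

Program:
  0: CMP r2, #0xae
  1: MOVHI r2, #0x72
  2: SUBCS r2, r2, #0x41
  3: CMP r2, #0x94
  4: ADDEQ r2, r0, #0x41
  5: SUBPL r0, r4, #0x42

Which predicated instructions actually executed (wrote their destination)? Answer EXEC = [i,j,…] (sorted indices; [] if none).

0: ✓ CMP  NZCV=1001
1: · MOVHI
2: · SUBCS
3: ✓ CMP  NZCV=1001
4: · ADDEQ
5: · SUBPL

EXEC = []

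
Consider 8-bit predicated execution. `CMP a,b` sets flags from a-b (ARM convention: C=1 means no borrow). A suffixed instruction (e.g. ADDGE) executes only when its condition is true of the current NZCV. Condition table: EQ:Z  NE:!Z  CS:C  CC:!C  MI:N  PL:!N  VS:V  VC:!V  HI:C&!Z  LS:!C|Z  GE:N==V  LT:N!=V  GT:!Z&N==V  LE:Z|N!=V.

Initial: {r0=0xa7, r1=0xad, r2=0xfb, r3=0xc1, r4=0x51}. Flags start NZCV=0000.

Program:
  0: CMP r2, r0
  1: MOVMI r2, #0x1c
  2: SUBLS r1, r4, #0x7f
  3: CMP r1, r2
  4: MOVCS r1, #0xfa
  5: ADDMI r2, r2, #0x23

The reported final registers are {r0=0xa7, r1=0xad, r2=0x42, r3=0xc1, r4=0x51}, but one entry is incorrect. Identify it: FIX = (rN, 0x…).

FIX = (r2, 0x1e)

[0] flags=0010 → (cmp)
[1] flags=0010 MI?F → skip
[2] flags=0010 LS?F → skip
[3] flags=1000 → (cmp)
[4] flags=1000 CS?F → skip
[5] flags=1000 MI?T → r2=0x1e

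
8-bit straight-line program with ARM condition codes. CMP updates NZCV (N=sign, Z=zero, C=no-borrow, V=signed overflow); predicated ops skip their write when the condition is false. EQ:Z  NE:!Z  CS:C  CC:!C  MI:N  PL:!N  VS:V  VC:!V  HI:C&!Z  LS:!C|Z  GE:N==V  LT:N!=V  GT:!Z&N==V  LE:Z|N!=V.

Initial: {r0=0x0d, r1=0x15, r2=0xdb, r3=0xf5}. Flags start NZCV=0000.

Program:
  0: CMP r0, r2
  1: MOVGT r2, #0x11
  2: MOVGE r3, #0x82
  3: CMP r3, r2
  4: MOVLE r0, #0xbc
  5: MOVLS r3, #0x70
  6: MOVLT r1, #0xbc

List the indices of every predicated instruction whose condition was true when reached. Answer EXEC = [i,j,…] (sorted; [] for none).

EXEC = [1,2,4,6]

0: ✓ CMP  NZCV=0000
1: ✓ MOVGT  r2←0x11
2: ✓ MOVGE  r3←0x82
3: ✓ CMP  NZCV=0011
4: ✓ MOVLE  r0←0xbc
5: · MOVLS
6: ✓ MOVLT  r1←0xbc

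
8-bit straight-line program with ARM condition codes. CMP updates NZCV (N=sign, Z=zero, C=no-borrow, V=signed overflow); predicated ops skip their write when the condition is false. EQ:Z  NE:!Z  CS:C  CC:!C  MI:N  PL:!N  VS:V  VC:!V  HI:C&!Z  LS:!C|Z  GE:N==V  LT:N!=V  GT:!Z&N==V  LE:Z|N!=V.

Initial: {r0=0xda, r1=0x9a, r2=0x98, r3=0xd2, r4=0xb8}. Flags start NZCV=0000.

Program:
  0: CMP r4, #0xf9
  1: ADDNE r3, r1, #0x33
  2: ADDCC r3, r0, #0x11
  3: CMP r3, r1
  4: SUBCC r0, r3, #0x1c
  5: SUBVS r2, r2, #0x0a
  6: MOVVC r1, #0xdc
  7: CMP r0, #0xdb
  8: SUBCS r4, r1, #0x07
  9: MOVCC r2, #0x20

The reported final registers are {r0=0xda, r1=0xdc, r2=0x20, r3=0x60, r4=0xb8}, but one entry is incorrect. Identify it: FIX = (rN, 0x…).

0: ✓ CMP  NZCV=1000
1: ✓ ADDNE  r3←0xcd
2: ✓ ADDCC  r3←0xeb
3: ✓ CMP  NZCV=0010
4: · SUBCC
5: · SUBVS
6: ✓ MOVVC  r1←0xdc
7: ✓ CMP  NZCV=1000
8: · SUBCS
9: ✓ MOVCC  r2←0x20

FIX = (r3, 0xeb)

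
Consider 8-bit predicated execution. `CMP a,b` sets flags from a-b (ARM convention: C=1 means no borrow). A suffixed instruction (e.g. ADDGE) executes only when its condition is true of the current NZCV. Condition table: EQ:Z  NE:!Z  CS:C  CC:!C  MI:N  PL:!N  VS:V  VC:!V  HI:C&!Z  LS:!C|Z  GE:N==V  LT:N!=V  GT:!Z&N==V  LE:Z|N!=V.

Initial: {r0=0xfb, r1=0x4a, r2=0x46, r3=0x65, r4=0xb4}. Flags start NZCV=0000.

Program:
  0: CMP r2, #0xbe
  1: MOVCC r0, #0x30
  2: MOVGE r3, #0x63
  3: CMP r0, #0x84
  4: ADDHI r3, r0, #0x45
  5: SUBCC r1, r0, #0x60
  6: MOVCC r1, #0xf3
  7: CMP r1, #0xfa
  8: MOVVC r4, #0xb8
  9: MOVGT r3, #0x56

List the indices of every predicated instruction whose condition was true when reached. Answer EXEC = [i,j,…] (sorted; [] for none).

0: ✓ CMP  NZCV=1001
1: ✓ MOVCC  r0←0x30
2: ✓ MOVGE  r3←0x63
3: ✓ CMP  NZCV=1001
4: · ADDHI
5: ✓ SUBCC  r1←0xd0
6: ✓ MOVCC  r1←0xf3
7: ✓ CMP  NZCV=1000
8: ✓ MOVVC  r4←0xb8
9: · MOVGT

EXEC = [1,2,5,6,8]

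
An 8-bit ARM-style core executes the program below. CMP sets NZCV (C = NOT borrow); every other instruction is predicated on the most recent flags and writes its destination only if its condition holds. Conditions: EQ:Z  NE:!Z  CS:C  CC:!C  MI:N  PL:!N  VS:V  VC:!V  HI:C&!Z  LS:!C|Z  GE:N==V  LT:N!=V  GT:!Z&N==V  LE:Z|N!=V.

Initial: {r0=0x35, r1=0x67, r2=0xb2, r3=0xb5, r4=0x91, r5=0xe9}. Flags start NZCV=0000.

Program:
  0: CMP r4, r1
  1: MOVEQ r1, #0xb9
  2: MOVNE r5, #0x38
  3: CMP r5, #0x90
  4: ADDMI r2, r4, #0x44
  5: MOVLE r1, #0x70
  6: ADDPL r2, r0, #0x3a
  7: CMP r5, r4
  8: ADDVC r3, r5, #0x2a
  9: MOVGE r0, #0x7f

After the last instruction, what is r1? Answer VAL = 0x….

VAL = 0x67

[0] flags=0011 → (cmp)
[1] flags=0011 EQ?F → skip
[2] flags=0011 NE?T → r5=0x38
[3] flags=1001 → (cmp)
[4] flags=1001 MI?T → r2=0xd5
[5] flags=1001 LE?F → skip
[6] flags=1001 PL?F → skip
[7] flags=1001 → (cmp)
[8] flags=1001 VC?F → skip
[9] flags=1001 GE?T → r0=0x7f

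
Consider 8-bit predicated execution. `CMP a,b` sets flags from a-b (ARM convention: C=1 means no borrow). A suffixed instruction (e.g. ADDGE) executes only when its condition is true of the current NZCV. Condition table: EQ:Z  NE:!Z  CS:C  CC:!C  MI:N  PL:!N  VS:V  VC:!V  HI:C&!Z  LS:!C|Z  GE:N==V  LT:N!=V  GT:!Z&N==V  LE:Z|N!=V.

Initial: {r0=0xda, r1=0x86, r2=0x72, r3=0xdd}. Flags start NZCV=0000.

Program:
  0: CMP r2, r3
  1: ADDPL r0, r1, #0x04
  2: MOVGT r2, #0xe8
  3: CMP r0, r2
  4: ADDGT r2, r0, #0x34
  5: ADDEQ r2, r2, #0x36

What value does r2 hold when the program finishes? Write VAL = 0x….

VAL = 0xe8

0: ✓ CMP  NZCV=1001
1: · ADDPL
2: ✓ MOVGT  r2←0xe8
3: ✓ CMP  NZCV=1000
4: · ADDGT
5: · ADDEQ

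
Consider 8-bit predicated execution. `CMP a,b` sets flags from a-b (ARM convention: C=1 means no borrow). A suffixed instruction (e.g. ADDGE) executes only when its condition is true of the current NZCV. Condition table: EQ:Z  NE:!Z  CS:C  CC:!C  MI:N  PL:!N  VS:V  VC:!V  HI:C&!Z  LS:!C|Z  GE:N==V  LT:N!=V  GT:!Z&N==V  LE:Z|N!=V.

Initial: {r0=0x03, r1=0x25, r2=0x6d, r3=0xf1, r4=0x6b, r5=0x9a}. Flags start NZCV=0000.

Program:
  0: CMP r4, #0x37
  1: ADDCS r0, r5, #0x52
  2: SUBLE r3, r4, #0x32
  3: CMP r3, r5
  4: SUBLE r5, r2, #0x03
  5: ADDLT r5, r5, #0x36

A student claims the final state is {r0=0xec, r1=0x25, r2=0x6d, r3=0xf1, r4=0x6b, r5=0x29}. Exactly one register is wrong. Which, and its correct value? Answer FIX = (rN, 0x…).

FIX = (r5, 0x9a)

0: ✓ CMP  NZCV=0010
1: ✓ ADDCS  r0←0xec
2: · SUBLE
3: ✓ CMP  NZCV=0010
4: · SUBLE
5: · ADDLT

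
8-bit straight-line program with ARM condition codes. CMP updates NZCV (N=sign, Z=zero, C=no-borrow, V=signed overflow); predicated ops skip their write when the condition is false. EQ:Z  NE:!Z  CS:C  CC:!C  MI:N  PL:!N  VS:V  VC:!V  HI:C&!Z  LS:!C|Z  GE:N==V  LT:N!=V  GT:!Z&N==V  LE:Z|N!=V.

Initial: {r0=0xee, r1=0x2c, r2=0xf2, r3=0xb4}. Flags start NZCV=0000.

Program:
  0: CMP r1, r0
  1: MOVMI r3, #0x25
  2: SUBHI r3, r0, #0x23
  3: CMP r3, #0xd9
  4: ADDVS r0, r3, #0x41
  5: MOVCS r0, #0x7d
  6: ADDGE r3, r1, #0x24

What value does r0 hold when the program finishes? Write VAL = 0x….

0: ✓ CMP  NZCV=0000
1: · MOVMI
2: · SUBHI
3: ✓ CMP  NZCV=1000
4: · ADDVS
5: · MOVCS
6: · ADDGE

VAL = 0xee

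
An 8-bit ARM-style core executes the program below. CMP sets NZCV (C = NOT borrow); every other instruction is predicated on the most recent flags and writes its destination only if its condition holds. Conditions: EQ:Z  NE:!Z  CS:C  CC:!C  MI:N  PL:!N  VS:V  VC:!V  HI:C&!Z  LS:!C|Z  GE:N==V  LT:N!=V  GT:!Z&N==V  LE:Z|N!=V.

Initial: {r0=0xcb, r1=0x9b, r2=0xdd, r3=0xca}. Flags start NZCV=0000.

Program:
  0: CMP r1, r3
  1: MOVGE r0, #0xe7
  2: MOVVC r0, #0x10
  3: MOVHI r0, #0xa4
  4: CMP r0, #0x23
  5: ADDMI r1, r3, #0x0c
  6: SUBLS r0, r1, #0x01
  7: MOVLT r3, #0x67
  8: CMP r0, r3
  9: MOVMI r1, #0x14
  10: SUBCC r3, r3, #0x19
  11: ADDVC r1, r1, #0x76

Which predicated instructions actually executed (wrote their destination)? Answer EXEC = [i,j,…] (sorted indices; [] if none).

[0] flags=1000 → (cmp)
[1] flags=1000 GE?F → skip
[2] flags=1000 VC?T → r0=0x10
[3] flags=1000 HI?F → skip
[4] flags=1000 → (cmp)
[5] flags=1000 MI?T → r1=0xd6
[6] flags=1000 LS?T → r0=0xd5
[7] flags=1000 LT?T → r3=0x67
[8] flags=0011 → (cmp)
[9] flags=0011 MI?F → skip
[10] flags=0011 CC?F → skip
[11] flags=0011 VC?F → skip

EXEC = [2,5,6,7]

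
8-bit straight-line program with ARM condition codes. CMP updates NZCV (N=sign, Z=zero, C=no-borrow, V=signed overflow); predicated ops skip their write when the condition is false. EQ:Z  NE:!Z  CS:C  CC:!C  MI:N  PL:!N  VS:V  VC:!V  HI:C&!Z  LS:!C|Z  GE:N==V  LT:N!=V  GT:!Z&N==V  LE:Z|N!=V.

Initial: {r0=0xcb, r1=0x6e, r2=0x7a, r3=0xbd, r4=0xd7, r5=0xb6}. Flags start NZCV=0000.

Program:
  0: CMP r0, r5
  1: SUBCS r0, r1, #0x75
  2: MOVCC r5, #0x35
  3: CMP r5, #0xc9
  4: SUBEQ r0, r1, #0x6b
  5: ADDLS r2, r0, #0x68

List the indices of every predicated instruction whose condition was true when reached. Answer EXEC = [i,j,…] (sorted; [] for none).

0: ✓ CMP  NZCV=0010
1: ✓ SUBCS  r0←0xf9
2: · MOVCC
3: ✓ CMP  NZCV=1000
4: · SUBEQ
5: ✓ ADDLS  r2←0x61

EXEC = [1,5]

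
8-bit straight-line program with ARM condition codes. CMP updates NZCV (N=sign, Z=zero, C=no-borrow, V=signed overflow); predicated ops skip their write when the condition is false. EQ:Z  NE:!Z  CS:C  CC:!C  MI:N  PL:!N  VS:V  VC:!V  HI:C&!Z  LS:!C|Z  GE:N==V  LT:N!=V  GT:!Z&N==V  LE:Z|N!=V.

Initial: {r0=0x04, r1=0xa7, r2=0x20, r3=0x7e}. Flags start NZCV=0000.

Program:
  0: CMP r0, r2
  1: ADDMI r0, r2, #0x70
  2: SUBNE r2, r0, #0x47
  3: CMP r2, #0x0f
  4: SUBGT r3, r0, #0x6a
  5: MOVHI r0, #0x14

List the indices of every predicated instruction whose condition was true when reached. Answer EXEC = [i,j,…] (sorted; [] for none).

EXEC = [1,2,4,5]

[0] flags=1000 → (cmp)
[1] flags=1000 MI?T → r0=0x90
[2] flags=1000 NE?T → r2=0x49
[3] flags=0010 → (cmp)
[4] flags=0010 GT?T → r3=0x26
[5] flags=0010 HI?T → r0=0x14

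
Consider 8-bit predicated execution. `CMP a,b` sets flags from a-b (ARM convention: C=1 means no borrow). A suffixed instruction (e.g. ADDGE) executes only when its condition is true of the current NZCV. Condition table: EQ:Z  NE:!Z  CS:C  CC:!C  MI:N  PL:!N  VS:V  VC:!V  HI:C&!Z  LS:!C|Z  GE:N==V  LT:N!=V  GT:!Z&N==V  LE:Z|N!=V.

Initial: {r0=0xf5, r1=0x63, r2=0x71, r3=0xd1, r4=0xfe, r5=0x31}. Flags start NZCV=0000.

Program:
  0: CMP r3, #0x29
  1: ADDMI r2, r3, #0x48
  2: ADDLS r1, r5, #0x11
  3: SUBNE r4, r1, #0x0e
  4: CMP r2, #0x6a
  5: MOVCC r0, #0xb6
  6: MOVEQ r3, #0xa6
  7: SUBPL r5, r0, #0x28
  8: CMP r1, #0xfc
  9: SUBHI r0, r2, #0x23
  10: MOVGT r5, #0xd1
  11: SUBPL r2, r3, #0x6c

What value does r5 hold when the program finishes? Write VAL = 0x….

VAL = 0xd1

0: ✓ CMP  NZCV=1010
1: ✓ ADDMI  r2←0x19
2: · ADDLS
3: ✓ SUBNE  r4←0x55
4: ✓ CMP  NZCV=1000
5: ✓ MOVCC  r0←0xb6
6: · MOVEQ
7: · SUBPL
8: ✓ CMP  NZCV=0000
9: · SUBHI
10: ✓ MOVGT  r5←0xd1
11: ✓ SUBPL  r2←0x65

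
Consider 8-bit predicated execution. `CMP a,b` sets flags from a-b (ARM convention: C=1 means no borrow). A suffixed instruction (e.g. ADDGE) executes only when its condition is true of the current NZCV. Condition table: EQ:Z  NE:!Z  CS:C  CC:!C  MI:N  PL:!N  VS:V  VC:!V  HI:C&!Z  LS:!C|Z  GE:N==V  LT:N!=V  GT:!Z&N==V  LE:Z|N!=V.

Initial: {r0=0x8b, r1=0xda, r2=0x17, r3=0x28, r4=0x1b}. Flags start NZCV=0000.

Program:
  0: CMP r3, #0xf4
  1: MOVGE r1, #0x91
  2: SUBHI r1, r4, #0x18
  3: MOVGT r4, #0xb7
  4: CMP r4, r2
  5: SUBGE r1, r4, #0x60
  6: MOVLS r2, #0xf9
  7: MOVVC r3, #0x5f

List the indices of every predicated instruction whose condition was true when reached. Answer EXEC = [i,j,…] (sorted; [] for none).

EXEC = [1,3,7]

0: ✓ CMP  NZCV=0000
1: ✓ MOVGE  r1←0x91
2: · SUBHI
3: ✓ MOVGT  r4←0xb7
4: ✓ CMP  NZCV=1010
5: · SUBGE
6: · MOVLS
7: ✓ MOVVC  r3←0x5f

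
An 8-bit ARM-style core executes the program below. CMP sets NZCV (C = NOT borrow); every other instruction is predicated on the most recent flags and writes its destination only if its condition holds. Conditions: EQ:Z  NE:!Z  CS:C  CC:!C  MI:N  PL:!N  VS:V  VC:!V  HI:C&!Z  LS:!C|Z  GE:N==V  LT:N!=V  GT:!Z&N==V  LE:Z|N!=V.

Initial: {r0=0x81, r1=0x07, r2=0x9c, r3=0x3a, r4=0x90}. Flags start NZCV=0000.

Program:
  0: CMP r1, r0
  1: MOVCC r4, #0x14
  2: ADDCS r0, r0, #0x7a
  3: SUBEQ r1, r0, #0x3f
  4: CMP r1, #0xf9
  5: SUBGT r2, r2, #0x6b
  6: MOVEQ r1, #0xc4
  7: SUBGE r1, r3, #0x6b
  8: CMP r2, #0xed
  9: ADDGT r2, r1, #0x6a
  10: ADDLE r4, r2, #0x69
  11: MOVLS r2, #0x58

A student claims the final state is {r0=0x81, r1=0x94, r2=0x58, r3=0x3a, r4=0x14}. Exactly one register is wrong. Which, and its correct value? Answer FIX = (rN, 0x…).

FIX = (r1, 0xcf)

[0] flags=1001 → (cmp)
[1] flags=1001 CC?T → r4=0x14
[2] flags=1001 CS?F → skip
[3] flags=1001 EQ?F → skip
[4] flags=0000 → (cmp)
[5] flags=0000 GT?T → r2=0x31
[6] flags=0000 EQ?F → skip
[7] flags=0000 GE?T → r1=0xcf
[8] flags=0000 → (cmp)
[9] flags=0000 GT?T → r2=0x39
[10] flags=0000 LE?F → skip
[11] flags=0000 LS?T → r2=0x58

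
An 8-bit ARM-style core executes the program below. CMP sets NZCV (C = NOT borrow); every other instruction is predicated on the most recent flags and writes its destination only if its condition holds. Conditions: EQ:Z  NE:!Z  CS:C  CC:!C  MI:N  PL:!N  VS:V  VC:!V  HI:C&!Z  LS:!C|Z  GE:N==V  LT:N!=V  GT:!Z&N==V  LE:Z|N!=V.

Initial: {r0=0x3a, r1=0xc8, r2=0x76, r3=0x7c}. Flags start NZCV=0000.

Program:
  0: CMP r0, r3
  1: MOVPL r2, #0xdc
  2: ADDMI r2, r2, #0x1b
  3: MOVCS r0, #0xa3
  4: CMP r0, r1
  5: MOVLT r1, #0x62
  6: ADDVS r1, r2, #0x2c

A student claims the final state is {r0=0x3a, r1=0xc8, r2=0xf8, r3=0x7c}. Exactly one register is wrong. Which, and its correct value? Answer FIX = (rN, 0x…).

0: ✓ CMP  NZCV=1000
1: · MOVPL
2: ✓ ADDMI  r2←0x91
3: · MOVCS
4: ✓ CMP  NZCV=0000
5: · MOVLT
6: · ADDVS

FIX = (r2, 0x91)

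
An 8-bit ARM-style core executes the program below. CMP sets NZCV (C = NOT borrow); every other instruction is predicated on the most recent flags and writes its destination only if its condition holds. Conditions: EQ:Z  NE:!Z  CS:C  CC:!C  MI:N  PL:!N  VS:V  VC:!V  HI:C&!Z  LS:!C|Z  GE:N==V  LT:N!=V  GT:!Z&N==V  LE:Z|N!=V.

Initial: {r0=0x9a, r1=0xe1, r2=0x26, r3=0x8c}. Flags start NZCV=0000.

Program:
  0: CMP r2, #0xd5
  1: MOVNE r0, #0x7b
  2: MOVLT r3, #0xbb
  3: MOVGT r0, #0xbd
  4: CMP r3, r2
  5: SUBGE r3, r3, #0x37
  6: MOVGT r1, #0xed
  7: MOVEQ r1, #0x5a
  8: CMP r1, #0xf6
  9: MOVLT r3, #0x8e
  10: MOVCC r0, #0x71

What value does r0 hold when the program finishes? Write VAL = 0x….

VAL = 0x71

[0] flags=0000 → (cmp)
[1] flags=0000 NE?T → r0=0x7b
[2] flags=0000 LT?F → skip
[3] flags=0000 GT?T → r0=0xbd
[4] flags=0011 → (cmp)
[5] flags=0011 GE?F → skip
[6] flags=0011 GT?F → skip
[7] flags=0011 EQ?F → skip
[8] flags=1000 → (cmp)
[9] flags=1000 LT?T → r3=0x8e
[10] flags=1000 CC?T → r0=0x71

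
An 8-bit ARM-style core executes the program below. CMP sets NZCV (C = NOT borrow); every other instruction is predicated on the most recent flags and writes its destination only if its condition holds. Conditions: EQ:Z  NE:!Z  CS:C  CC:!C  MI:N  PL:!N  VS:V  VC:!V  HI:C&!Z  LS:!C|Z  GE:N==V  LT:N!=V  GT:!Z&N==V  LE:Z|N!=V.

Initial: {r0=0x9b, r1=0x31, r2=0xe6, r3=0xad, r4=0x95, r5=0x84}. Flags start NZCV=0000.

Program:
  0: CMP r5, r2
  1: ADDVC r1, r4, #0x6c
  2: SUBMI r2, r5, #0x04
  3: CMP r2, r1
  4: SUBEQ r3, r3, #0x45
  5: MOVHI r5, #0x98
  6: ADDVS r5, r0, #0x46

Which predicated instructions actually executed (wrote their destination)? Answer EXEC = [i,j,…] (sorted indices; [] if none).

EXEC = [1,2,5,6]

[0] flags=1000 → (cmp)
[1] flags=1000 VC?T → r1=0x01
[2] flags=1000 MI?T → r2=0x80
[3] flags=0011 → (cmp)
[4] flags=0011 EQ?F → skip
[5] flags=0011 HI?T → r5=0x98
[6] flags=0011 VS?T → r5=0xe1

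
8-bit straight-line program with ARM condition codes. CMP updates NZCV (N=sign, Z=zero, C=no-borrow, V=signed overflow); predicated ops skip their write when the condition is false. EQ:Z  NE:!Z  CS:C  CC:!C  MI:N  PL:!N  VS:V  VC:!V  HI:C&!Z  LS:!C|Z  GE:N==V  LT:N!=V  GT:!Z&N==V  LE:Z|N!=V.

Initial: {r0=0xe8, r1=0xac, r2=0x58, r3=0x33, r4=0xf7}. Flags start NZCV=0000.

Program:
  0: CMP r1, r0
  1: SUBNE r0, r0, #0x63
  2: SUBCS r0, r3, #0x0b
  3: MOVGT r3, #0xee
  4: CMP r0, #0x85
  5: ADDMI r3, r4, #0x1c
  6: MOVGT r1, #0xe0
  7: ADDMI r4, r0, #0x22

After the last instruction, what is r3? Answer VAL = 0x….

[0] flags=1000 → (cmp)
[1] flags=1000 NE?T → r0=0x85
[2] flags=1000 CS?F → skip
[3] flags=1000 GT?F → skip
[4] flags=0110 → (cmp)
[5] flags=0110 MI?F → skip
[6] flags=0110 GT?F → skip
[7] flags=0110 MI?F → skip

VAL = 0x33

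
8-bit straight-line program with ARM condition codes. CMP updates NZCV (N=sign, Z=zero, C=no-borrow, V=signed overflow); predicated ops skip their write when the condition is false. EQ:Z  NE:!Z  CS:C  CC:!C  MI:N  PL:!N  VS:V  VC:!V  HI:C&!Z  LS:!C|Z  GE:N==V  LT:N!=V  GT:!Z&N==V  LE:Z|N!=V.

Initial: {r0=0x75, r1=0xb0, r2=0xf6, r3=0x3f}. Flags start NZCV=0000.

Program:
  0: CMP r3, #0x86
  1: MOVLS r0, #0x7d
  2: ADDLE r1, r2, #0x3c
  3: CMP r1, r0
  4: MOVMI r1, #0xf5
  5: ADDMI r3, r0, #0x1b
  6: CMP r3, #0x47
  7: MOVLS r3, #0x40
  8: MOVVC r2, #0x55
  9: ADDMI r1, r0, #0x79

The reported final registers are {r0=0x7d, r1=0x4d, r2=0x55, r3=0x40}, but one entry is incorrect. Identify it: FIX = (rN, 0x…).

[0] flags=1001 → (cmp)
[1] flags=1001 LS?T → r0=0x7d
[2] flags=1001 LE?F → skip
[3] flags=0011 → (cmp)
[4] flags=0011 MI?F → skip
[5] flags=0011 MI?F → skip
[6] flags=1000 → (cmp)
[7] flags=1000 LS?T → r3=0x40
[8] flags=1000 VC?T → r2=0x55
[9] flags=1000 MI?T → r1=0xf6

FIX = (r1, 0xf6)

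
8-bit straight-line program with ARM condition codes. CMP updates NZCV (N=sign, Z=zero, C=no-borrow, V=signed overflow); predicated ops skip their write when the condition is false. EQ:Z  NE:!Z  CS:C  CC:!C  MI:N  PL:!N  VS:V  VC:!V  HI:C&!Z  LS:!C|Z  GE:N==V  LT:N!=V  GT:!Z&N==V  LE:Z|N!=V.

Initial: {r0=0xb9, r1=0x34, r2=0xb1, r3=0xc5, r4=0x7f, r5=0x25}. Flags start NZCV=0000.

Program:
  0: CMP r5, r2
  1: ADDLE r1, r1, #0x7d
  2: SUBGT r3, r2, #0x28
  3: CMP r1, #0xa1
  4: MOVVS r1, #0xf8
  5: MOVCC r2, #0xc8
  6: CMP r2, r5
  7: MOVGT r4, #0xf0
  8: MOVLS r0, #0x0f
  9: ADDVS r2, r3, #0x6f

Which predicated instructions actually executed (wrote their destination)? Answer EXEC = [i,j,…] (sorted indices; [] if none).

EXEC = [2,4,5]

0: ✓ CMP  NZCV=0000
1: · ADDLE
2: ✓ SUBGT  r3←0x89
3: ✓ CMP  NZCV=1001
4: ✓ MOVVS  r1←0xf8
5: ✓ MOVCC  r2←0xc8
6: ✓ CMP  NZCV=1010
7: · MOVGT
8: · MOVLS
9: · ADDVS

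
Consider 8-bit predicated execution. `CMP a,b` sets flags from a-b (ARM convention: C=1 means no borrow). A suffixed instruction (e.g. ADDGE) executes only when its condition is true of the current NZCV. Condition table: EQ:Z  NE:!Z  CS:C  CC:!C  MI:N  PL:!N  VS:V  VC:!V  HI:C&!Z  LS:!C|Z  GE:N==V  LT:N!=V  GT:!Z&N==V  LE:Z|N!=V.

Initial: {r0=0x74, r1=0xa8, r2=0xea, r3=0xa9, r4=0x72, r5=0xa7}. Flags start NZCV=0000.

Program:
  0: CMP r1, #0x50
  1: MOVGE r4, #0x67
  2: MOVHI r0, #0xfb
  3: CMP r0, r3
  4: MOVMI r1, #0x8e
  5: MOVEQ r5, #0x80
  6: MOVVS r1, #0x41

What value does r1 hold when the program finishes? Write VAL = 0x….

VAL = 0xa8

[0] flags=0011 → (cmp)
[1] flags=0011 GE?F → skip
[2] flags=0011 HI?T → r0=0xfb
[3] flags=0010 → (cmp)
[4] flags=0010 MI?F → skip
[5] flags=0010 EQ?F → skip
[6] flags=0010 VS?F → skip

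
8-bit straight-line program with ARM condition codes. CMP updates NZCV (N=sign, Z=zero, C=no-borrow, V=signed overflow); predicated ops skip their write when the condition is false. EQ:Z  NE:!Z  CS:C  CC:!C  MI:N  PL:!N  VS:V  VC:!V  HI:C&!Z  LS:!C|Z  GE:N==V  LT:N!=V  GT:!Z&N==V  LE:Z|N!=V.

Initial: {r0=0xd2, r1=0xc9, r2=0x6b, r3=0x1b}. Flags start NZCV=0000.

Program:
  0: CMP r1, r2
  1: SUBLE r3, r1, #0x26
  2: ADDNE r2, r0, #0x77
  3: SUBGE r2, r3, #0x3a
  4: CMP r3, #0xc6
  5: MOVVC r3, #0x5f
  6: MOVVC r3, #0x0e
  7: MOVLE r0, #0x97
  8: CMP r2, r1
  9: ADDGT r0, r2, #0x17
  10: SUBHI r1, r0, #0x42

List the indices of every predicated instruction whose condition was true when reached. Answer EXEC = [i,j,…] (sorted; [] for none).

[0] flags=0011 → (cmp)
[1] flags=0011 LE?T → r3=0xa3
[2] flags=0011 NE?T → r2=0x49
[3] flags=0011 GE?F → skip
[4] flags=1000 → (cmp)
[5] flags=1000 VC?T → r3=0x5f
[6] flags=1000 VC?T → r3=0x0e
[7] flags=1000 LE?T → r0=0x97
[8] flags=1001 → (cmp)
[9] flags=1001 GT?T → r0=0x60
[10] flags=1001 HI?F → skip

EXEC = [1,2,5,6,7,9]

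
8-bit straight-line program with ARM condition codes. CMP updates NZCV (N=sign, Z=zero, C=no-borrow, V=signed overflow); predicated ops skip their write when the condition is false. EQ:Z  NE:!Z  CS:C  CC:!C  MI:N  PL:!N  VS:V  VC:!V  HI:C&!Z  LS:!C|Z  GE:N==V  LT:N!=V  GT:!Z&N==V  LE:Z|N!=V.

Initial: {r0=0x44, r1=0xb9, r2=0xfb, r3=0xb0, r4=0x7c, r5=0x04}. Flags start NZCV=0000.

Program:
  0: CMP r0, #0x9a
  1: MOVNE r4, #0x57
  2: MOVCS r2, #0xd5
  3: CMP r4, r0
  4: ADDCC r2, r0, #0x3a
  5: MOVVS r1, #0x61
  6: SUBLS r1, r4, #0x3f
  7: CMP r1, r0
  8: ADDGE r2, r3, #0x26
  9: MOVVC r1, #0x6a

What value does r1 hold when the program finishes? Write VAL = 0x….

VAL = 0xb9

[0] flags=1001 → (cmp)
[1] flags=1001 NE?T → r4=0x57
[2] flags=1001 CS?F → skip
[3] flags=0010 → (cmp)
[4] flags=0010 CC?F → skip
[5] flags=0010 VS?F → skip
[6] flags=0010 LS?F → skip
[7] flags=0011 → (cmp)
[8] flags=0011 GE?F → skip
[9] flags=0011 VC?F → skip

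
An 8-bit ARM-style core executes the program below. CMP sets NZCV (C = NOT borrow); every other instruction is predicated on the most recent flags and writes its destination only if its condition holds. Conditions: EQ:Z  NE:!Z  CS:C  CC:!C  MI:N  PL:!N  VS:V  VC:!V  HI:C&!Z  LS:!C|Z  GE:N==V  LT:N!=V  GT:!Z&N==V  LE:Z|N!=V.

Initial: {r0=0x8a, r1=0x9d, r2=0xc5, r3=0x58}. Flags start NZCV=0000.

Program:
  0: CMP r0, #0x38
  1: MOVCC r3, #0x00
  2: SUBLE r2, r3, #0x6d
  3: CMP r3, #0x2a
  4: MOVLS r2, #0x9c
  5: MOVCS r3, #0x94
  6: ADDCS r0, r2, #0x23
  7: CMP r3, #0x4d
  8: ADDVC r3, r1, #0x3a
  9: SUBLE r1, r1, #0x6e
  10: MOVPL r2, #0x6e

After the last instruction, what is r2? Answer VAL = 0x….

0: ✓ CMP  NZCV=0011
1: · MOVCC
2: ✓ SUBLE  r2←0xeb
3: ✓ CMP  NZCV=0010
4: · MOVLS
5: ✓ MOVCS  r3←0x94
6: ✓ ADDCS  r0←0x0e
7: ✓ CMP  NZCV=0011
8: · ADDVC
9: ✓ SUBLE  r1←0x2f
10: ✓ MOVPL  r2←0x6e

VAL = 0x6e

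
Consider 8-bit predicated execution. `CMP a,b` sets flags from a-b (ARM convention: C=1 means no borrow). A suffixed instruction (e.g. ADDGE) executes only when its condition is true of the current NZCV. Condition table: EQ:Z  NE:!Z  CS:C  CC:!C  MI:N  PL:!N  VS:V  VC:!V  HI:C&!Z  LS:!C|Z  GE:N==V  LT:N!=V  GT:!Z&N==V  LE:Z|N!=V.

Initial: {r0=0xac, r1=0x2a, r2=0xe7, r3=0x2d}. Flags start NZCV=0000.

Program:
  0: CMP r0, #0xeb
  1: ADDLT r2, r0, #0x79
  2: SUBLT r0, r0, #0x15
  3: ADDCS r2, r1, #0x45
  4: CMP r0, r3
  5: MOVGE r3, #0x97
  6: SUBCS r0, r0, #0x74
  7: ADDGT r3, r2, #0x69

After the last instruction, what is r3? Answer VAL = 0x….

VAL = 0x2d

[0] flags=1000 → (cmp)
[1] flags=1000 LT?T → r2=0x25
[2] flags=1000 LT?T → r0=0x97
[3] flags=1000 CS?F → skip
[4] flags=0011 → (cmp)
[5] flags=0011 GE?F → skip
[6] flags=0011 CS?T → r0=0x23
[7] flags=0011 GT?F → skip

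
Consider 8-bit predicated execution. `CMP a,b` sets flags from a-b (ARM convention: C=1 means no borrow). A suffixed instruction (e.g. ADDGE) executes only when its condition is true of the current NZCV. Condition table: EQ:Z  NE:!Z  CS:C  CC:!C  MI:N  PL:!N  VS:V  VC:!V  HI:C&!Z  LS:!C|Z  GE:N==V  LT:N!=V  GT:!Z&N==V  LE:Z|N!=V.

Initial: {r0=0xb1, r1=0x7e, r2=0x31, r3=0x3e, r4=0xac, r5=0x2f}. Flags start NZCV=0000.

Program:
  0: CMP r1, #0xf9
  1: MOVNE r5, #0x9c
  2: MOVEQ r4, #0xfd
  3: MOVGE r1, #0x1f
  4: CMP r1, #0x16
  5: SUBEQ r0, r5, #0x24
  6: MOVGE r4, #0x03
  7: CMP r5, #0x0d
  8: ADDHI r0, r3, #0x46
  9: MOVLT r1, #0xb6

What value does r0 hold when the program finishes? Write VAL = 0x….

VAL = 0x84

[0] flags=1001 → (cmp)
[1] flags=1001 NE?T → r5=0x9c
[2] flags=1001 EQ?F → skip
[3] flags=1001 GE?T → r1=0x1f
[4] flags=0010 → (cmp)
[5] flags=0010 EQ?F → skip
[6] flags=0010 GE?T → r4=0x03
[7] flags=1010 → (cmp)
[8] flags=1010 HI?T → r0=0x84
[9] flags=1010 LT?T → r1=0xb6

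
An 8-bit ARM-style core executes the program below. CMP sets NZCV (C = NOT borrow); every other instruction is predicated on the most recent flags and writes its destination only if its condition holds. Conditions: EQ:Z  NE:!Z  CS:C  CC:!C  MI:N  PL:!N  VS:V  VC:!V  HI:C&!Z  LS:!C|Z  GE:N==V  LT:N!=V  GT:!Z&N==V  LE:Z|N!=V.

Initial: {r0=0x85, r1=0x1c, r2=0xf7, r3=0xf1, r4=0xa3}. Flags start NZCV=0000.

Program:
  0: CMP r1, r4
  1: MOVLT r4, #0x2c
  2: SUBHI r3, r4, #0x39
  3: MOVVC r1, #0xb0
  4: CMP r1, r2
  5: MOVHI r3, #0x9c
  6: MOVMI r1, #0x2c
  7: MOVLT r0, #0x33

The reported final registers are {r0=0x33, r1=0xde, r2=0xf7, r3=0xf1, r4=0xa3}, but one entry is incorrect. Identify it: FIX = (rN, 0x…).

FIX = (r1, 0x2c)

0: ✓ CMP  NZCV=0000
1: · MOVLT
2: · SUBHI
3: ✓ MOVVC  r1←0xb0
4: ✓ CMP  NZCV=1000
5: · MOVHI
6: ✓ MOVMI  r1←0x2c
7: ✓ MOVLT  r0←0x33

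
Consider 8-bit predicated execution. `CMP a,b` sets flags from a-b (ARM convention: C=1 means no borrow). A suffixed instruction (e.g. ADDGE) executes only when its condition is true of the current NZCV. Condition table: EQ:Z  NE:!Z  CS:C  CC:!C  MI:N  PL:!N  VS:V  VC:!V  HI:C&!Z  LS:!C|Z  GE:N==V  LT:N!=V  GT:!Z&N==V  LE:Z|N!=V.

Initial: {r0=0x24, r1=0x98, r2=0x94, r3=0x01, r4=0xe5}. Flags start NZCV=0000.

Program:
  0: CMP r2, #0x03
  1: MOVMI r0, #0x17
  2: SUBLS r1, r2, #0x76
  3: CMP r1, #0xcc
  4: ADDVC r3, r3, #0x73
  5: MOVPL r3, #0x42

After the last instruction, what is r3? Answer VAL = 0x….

0: ✓ CMP  NZCV=1010
1: ✓ MOVMI  r0←0x17
2: · SUBLS
3: ✓ CMP  NZCV=1000
4: ✓ ADDVC  r3←0x74
5: · MOVPL

VAL = 0x74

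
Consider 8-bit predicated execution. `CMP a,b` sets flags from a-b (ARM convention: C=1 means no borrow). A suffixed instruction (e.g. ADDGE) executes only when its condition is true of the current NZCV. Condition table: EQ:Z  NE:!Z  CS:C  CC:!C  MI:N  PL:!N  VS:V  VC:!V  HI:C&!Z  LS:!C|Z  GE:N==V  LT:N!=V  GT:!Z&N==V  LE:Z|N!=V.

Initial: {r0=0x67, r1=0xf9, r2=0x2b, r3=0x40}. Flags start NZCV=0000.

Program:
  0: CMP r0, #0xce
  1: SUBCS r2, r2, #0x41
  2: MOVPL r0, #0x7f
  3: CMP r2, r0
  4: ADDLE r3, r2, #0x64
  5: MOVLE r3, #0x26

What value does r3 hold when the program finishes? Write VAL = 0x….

VAL = 0x26

[0] flags=1001 → (cmp)
[1] flags=1001 CS?F → skip
[2] flags=1001 PL?F → skip
[3] flags=1000 → (cmp)
[4] flags=1000 LE?T → r3=0x8f
[5] flags=1000 LE?T → r3=0x26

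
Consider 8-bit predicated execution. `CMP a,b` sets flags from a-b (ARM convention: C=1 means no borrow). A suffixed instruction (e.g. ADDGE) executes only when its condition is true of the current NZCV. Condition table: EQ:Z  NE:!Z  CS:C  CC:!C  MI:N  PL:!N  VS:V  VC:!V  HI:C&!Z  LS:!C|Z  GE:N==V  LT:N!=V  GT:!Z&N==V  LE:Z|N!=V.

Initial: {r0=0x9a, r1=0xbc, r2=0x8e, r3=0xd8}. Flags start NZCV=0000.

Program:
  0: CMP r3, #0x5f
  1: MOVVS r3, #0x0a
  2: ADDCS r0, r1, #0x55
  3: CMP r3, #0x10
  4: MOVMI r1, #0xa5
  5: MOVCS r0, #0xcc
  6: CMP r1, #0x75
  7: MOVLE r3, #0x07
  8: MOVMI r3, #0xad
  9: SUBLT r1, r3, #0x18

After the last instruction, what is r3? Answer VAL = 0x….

[0] flags=0011 → (cmp)
[1] flags=0011 VS?T → r3=0x0a
[2] flags=0011 CS?T → r0=0x11
[3] flags=1000 → (cmp)
[4] flags=1000 MI?T → r1=0xa5
[5] flags=1000 CS?F → skip
[6] flags=0011 → (cmp)
[7] flags=0011 LE?T → r3=0x07
[8] flags=0011 MI?F → skip
[9] flags=0011 LT?T → r1=0xef

VAL = 0x07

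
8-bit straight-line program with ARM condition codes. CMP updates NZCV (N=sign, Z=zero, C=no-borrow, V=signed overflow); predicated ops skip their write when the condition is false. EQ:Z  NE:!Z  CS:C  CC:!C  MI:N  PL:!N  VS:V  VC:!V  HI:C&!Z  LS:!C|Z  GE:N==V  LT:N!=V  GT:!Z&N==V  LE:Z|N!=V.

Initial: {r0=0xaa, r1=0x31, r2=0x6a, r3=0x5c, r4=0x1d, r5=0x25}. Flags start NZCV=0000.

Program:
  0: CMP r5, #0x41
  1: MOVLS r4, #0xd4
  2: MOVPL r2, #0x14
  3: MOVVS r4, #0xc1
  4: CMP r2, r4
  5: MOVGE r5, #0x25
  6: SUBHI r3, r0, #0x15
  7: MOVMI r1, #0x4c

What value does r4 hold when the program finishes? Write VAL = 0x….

VAL = 0xd4

[0] flags=1000 → (cmp)
[1] flags=1000 LS?T → r4=0xd4
[2] flags=1000 PL?F → skip
[3] flags=1000 VS?F → skip
[4] flags=1001 → (cmp)
[5] flags=1001 GE?T → r5=0x25
[6] flags=1001 HI?F → skip
[7] flags=1001 MI?T → r1=0x4c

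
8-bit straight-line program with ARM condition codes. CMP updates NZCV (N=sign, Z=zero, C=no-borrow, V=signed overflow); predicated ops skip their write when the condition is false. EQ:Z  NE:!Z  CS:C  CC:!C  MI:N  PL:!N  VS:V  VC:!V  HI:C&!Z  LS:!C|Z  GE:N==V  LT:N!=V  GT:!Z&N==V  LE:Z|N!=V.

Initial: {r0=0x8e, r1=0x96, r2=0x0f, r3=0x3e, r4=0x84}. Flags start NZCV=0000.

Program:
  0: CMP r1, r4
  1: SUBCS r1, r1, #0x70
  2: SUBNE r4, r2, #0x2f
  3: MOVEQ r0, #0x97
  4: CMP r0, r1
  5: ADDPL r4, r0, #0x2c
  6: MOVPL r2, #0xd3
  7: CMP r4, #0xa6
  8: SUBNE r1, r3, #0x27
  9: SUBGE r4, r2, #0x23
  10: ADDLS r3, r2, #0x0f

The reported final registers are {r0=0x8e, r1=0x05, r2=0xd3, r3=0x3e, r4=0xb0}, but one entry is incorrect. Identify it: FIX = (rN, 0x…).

0: ✓ CMP  NZCV=0010
1: ✓ SUBCS  r1←0x26
2: ✓ SUBNE  r4←0xe0
3: · MOVEQ
4: ✓ CMP  NZCV=0011
5: ✓ ADDPL  r4←0xba
6: ✓ MOVPL  r2←0xd3
7: ✓ CMP  NZCV=0010
8: ✓ SUBNE  r1←0x17
9: ✓ SUBGE  r4←0xb0
10: · ADDLS

FIX = (r1, 0x17)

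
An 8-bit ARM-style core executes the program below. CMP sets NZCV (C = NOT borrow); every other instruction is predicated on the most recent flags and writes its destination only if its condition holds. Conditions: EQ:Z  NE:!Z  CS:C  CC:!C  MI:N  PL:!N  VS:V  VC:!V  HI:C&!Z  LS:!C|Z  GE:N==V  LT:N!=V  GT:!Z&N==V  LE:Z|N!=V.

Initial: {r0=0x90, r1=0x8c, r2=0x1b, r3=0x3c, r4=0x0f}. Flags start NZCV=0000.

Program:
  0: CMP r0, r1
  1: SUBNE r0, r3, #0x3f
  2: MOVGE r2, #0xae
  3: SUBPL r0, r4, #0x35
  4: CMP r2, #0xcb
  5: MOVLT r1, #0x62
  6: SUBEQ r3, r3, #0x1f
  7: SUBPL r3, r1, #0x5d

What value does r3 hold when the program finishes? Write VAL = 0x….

0: ✓ CMP  NZCV=0010
1: ✓ SUBNE  r0←0xfd
2: ✓ MOVGE  r2←0xae
3: ✓ SUBPL  r0←0xda
4: ✓ CMP  NZCV=1000
5: ✓ MOVLT  r1←0x62
6: · SUBEQ
7: · SUBPL

VAL = 0x3c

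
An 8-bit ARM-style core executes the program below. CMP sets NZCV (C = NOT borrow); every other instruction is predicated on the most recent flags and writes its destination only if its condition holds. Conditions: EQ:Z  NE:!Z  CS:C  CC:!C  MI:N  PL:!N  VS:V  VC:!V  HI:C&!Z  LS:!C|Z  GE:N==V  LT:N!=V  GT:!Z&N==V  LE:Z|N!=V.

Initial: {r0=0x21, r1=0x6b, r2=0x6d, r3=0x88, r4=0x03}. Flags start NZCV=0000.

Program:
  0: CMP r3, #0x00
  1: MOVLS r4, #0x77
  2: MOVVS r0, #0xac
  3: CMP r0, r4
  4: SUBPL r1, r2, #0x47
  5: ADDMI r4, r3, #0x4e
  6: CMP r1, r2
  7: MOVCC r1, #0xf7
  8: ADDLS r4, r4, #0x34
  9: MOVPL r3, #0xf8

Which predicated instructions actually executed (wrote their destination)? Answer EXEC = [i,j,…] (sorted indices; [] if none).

0: ✓ CMP  NZCV=1010
1: · MOVLS
2: · MOVVS
3: ✓ CMP  NZCV=0010
4: ✓ SUBPL  r1←0x26
5: · ADDMI
6: ✓ CMP  NZCV=1000
7: ✓ MOVCC  r1←0xf7
8: ✓ ADDLS  r4←0x37
9: · MOVPL

EXEC = [4,7,8]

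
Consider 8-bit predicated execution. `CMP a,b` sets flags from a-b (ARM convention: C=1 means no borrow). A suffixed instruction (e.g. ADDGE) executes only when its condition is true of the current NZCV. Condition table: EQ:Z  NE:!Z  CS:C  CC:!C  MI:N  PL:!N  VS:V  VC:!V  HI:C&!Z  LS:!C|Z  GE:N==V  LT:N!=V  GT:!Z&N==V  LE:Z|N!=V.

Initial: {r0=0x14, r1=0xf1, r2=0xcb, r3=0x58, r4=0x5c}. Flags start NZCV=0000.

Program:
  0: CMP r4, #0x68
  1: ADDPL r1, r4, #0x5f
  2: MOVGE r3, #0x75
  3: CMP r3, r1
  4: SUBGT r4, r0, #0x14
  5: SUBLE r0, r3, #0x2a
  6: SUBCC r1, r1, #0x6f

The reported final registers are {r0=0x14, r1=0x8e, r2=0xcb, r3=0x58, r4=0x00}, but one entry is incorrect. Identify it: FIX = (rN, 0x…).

FIX = (r1, 0x82)

0: ✓ CMP  NZCV=1000
1: · ADDPL
2: · MOVGE
3: ✓ CMP  NZCV=0000
4: ✓ SUBGT  r4←0x00
5: · SUBLE
6: ✓ SUBCC  r1←0x82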